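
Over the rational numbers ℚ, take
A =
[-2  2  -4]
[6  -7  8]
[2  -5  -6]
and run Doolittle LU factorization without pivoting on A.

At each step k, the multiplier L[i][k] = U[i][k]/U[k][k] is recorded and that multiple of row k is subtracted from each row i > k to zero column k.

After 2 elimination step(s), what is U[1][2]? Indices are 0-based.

U[1][2] = -4

k=0: U[0][0]=-2
  eliminate (1,0): mult=-3, new row 1: (0, -1, -4); set L[1][0]=-3
  eliminate (2,0): mult=-1, new row 2: (0, -3, -10); set L[2][0]=-1
k=1: U[1][1]=-1
  eliminate (2,1): mult=3, new row 2: (0, 0, 2); set L[2][1]=3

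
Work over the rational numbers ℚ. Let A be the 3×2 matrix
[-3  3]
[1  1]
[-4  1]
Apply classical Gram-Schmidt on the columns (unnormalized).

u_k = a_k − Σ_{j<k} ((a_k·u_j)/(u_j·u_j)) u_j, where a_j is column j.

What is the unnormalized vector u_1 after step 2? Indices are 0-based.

u_1 = (21/13, 19/13, -11/13)

Step 1: u_0 = a_0 = (-3, 1, -4).
Step 2: u_1 = a_1 − (-6/13)·u_0 = (21/13, 19/13, -11/13).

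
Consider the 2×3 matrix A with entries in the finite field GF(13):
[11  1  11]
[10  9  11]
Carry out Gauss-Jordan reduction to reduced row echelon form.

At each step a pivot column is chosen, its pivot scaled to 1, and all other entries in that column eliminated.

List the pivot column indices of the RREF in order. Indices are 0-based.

pivot columns: 0, 1

pivot(0,0)=11: scale R0 → (1, 6, 1)
  clear (1,0): R1 −= (10)R0 → (0, 1, 1)
pivot(1,1)=1: scale R1 → (0, 1, 1)
  clear (0,1): R0 −= (6)R1 → (1, 0, 8)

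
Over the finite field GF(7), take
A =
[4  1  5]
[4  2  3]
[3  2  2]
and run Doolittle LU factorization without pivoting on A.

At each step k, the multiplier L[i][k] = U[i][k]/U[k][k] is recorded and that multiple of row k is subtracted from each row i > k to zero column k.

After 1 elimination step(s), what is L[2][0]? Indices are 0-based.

[col 0] pivot 4
  R1 -= 1*R0 → (0, 1, 5)  (L[1][0] := 1)
  R2 -= 6*R0 → (0, 3, 0)  (L[2][0] := 6)

L[2][0] = 6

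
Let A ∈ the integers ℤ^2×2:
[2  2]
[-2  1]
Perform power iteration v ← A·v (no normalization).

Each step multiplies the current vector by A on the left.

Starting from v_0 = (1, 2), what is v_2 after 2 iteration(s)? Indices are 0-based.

v_0 = (1, 2).
v_1 = A·v_0 = (6, 0).
v_2 = A·v_1 = (12, -12).

v_2 = (12, -12)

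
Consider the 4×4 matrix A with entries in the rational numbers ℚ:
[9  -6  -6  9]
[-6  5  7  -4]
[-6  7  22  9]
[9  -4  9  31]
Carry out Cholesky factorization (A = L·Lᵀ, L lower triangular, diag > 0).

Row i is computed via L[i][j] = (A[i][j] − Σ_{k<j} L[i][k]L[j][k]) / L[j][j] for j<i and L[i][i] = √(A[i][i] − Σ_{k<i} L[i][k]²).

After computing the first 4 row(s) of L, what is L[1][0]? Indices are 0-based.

Step 1: L[0][0] = √(9) = 3.
  L[1][0] = (-6) / L[0][0] = -2.
Step 2: L[1][1] = √(1) = 1.
  L[2][0] = (-6) / L[0][0] = -2.
  L[2][1] = (3) / L[1][1] = 3.
Step 3: L[2][2] = √(9) = 3.
  L[3][0] = (9) / L[0][0] = 3.
  L[3][1] = (2) / L[1][1] = 2.
  L[3][2] = (9) / L[2][2] = 3.
Step 4: L[3][3] = √(9) = 3.

L[1][0] = -2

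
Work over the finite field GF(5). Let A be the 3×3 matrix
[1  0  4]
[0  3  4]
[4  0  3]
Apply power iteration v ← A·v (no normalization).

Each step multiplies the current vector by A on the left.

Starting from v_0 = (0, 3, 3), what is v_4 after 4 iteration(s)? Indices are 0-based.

v_4 = (1, 4, 3)

v_0 = (0, 3, 3).
v_1 = A·v_0 = (2, 1, 4).
v_2 = A·v_1 = (3, 4, 0).
v_3 = A·v_2 = (3, 2, 2).
v_4 = A·v_3 = (1, 4, 3).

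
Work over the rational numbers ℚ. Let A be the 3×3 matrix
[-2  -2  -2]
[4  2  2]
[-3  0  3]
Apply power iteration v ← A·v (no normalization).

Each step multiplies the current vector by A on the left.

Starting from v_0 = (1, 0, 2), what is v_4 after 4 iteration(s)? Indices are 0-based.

v_4 = (-182, 122, 423)

v_0 = (1, 0, 2).
v_1 = A·v_0 = (-6, 8, 3).
v_2 = A·v_1 = (-10, -2, 27).
v_3 = A·v_2 = (-30, 10, 111).
v_4 = A·v_3 = (-182, 122, 423).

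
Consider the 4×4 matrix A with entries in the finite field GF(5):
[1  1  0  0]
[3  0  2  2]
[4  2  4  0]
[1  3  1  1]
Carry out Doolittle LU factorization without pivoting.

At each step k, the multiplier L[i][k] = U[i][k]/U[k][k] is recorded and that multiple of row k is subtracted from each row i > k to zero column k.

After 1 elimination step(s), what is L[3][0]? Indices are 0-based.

L[3][0] = 1

Step 1: pivot at (0,0) is 1.
  row1 ← row1 − (3)·row0  ⇒  L[1][0]=3, U row1=(0, 2, 2, 2)
  row2 ← row2 − (4)·row0  ⇒  L[2][0]=4, U row2=(0, 3, 4, 0)
  row3 ← row3 − (1)·row0  ⇒  L[3][0]=1, U row3=(0, 2, 1, 1)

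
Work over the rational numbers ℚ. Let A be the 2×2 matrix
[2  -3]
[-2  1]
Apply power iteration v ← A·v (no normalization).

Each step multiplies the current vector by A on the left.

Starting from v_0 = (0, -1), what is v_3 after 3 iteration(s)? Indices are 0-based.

v_3 = (39, -25)

v_0 = (0, -1).
v_1 = A·v_0 = (3, -1).
v_2 = A·v_1 = (9, -7).
v_3 = A·v_2 = (39, -25).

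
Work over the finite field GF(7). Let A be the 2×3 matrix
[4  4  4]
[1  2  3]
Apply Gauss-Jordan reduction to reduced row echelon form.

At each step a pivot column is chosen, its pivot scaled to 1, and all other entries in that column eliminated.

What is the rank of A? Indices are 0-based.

step 1: normalize row 0 (÷4) = (1, 1, 1)
  row 1: subtract 1×row0 = (0, 1, 2)
step 2: normalize row 1 (÷1) = (0, 1, 2)
  row 0: subtract 1×row1 = (1, 0, 6)

rank = 2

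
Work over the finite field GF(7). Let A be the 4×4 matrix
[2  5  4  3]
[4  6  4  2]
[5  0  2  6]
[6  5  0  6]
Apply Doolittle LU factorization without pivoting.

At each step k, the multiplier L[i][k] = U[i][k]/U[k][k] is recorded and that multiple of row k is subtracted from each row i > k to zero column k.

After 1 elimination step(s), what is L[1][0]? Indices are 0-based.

k=0: U[0][0]=2
  eliminate (1,0): mult=2, new row 1: (0, 3, 3, 3); set L[1][0]=2
  eliminate (2,0): mult=6, new row 2: (0, 5, 6, 2); set L[2][0]=6
  eliminate (3,0): mult=3, new row 3: (0, 4, 2, 4); set L[3][0]=3

L[1][0] = 2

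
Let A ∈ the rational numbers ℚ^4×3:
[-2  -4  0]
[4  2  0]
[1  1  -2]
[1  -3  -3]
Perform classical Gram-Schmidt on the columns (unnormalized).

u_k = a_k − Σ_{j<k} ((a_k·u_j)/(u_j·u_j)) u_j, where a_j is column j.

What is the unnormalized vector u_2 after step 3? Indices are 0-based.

Step 1: u_0 = a_0 = (-2, 4, 1, 1).
Step 2: u_1 = a_1 − (7/11)·u_0 = (-30/11, -6/11, 4/11, -40/11).
Step 3: u_2 = a_2 − (-5/22)·u_0 − (14/29)·u_1 = (25/29, 34/29, -113/58, -59/58).

u_2 = (25/29, 34/29, -113/58, -59/58)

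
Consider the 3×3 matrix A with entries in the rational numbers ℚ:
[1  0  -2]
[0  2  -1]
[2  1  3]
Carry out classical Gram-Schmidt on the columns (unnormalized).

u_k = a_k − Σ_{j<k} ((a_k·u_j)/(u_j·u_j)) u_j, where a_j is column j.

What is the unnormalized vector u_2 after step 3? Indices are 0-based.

Step 1: u_0 = a_0 = (1, 0, 2).
Step 2: u_1 = a_1 − (2/5)·u_0 = (-2/5, 2, 1/5).
Step 3: u_2 = a_2 − (4/5)·u_0 − (-1/7)·u_1 = (-20/7, -5/7, 10/7).

u_2 = (-20/7, -5/7, 10/7)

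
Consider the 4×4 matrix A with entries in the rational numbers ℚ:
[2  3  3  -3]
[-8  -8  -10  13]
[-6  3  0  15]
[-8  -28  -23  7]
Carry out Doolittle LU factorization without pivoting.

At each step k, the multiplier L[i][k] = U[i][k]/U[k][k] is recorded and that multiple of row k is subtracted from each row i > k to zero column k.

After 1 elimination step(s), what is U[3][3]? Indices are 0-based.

[col 0] pivot 2
  R1 -= -4*R0 → (0, 4, 2, 1)  (L[1][0] := -4)
  R2 -= -3*R0 → (0, 12, 9, 6)  (L[2][0] := -3)
  R3 -= -4*R0 → (0, -16, -11, -5)  (L[3][0] := -4)

U[3][3] = -5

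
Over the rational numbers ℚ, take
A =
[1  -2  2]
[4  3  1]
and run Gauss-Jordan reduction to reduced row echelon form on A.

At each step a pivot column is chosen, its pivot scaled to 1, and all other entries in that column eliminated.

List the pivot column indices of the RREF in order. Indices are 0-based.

pivot columns: 0, 1

[1] R0 /= 1  ⇒  (1, -2, 2)
     R1 -= 4·R0  ⇒  (0, 11, -7)
[2] R1 /= 11  ⇒  (0, 1, -7/11)
     R0 -= -2·R1  ⇒  (1, 0, 8/11)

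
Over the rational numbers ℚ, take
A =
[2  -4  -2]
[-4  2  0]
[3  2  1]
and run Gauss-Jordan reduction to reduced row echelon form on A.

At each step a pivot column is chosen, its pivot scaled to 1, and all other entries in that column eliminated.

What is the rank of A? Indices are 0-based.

pivot(0,0)=2: scale R0 → (1, -2, -1)
  clear (1,0): R1 −= (-4)R0 → (0, -6, -4)
  clear (2,0): R2 −= (3)R0 → (0, 8, 4)
pivot(1,1)=-6: scale R1 → (0, 1, 2/3)
  clear (0,1): R0 −= (-2)R1 → (1, 0, 1/3)
  clear (2,1): R2 −= (8)R1 → (0, 0, -4/3)
pivot(2,2)=-4/3: scale R2 → (0, 0, 1)
  clear (0,2): R0 −= (1/3)R2 → (1, 0, 0)
  clear (1,2): R1 −= (2/3)R2 → (0, 1, 0)

rank = 3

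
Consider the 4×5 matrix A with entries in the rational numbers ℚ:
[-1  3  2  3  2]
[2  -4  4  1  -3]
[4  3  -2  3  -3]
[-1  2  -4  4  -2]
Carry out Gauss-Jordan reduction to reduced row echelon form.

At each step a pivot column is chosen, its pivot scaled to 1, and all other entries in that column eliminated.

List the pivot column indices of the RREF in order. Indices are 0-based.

pivot(0,0)=-1: scale R0 → (1, -3, -2, -3, -2)
  clear (1,0): R1 −= (2)R0 → (0, 2, 8, 7, 1)
  clear (2,0): R2 −= (4)R0 → (0, 15, 6, 15, 5)
  clear (3,0): R3 −= (-1)R0 → (0, -1, -6, 1, -4)
pivot(1,1)=2: scale R1 → (0, 1, 4, 7/2, 1/2)
  clear (0,1): R0 −= (-3)R1 → (1, 0, 10, 15/2, -1/2)
  clear (2,1): R2 −= (15)R1 → (0, 0, -54, -75/2, -5/2)
  clear (3,1): R3 −= (-1)R1 → (0, 0, -2, 9/2, -7/2)
pivot(2,2)=-54: scale R2 → (0, 0, 1, 25/36, 5/108)
  clear (0,2): R0 −= (10)R2 → (1, 0, 0, 5/9, -26/27)
  clear (1,2): R1 −= (4)R2 → (0, 1, 0, 13/18, 17/54)
  clear (3,2): R3 −= (-2)R2 → (0, 0, 0, 53/9, -92/27)
pivot(3,3)=53/9: scale R3 → (0, 0, 0, 1, -92/159)
  clear (0,3): R0 −= (5/9)R3 → (1, 0, 0, 0, -34/53)
  clear (1,3): R1 −= (13/18)R3 → (0, 1, 0, 0, 233/318)
  clear (2,3): R2 −= (25/36)R3 → (0, 0, 1, 0, 95/212)

pivot columns: 0, 1, 2, 3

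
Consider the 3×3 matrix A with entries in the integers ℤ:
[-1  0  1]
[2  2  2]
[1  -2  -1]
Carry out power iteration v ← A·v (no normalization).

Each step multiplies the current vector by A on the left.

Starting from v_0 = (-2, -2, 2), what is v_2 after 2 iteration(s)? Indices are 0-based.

v_2 = (-4, 0, 12)

v_0 = (-2, -2, 2).
v_1 = A·v_0 = (4, -4, 0).
v_2 = A·v_1 = (-4, 0, 12).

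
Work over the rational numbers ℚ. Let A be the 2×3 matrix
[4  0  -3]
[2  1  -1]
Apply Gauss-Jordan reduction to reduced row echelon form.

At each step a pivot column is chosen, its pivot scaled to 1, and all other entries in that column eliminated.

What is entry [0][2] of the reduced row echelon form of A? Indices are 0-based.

step 1: normalize row 0 (÷4) = (1, 0, -3/4)
  row 1: subtract 2×row0 = (0, 1, 1/2)
step 2: normalize row 1 (÷1) = (0, 1, 1/2)

M[0][2] = -3/4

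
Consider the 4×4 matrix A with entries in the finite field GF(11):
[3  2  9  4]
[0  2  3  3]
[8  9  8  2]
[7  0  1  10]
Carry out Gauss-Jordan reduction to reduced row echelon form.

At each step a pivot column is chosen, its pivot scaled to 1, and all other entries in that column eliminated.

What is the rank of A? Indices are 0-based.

rank = 4

step 1: normalize row 0 (÷3) = (1, 8, 3, 5)
  row 2: subtract 8×row0 = (0, 0, 6, 6)
  row 3: subtract 7×row0 = (0, 10, 2, 8)
step 2: normalize row 1 (÷2) = (0, 1, 7, 7)
  row 0: subtract 8×row1 = (1, 0, 2, 4)
  row 3: subtract 10×row1 = (0, 0, 9, 4)
step 3: normalize row 2 (÷6) = (0, 0, 1, 1)
  row 0: subtract 2×row2 = (1, 0, 0, 2)
  row 1: subtract 7×row2 = (0, 1, 0, 0)
  row 3: subtract 9×row2 = (0, 0, 0, 6)
step 4: normalize row 3 (÷6) = (0, 0, 0, 1)
  row 0: subtract 2×row3 = (1, 0, 0, 0)
  row 2: subtract 1×row3 = (0, 0, 1, 0)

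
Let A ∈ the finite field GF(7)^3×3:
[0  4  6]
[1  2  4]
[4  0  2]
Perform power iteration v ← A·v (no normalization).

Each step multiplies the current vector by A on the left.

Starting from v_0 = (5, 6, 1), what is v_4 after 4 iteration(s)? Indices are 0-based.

v_4 = (6, 5, 4)

v_0 = (5, 6, 1).
v_1 = A·v_0 = (2, 0, 1).
v_2 = A·v_1 = (6, 6, 3).
v_3 = A·v_2 = (0, 2, 2).
v_4 = A·v_3 = (6, 5, 4).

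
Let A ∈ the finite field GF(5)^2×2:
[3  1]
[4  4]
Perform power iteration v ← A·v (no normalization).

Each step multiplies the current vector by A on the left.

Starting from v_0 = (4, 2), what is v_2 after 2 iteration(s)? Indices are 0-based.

v_0 = (4, 2).
v_1 = A·v_0 = (4, 4).
v_2 = A·v_1 = (1, 2).

v_2 = (1, 2)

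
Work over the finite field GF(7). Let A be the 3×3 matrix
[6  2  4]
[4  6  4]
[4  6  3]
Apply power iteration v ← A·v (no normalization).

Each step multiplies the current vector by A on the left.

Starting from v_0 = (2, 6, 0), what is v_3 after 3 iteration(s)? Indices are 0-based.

v_3 = (0, 5, 3)

v_0 = (2, 6, 0).
v_1 = A·v_0 = (3, 2, 2).
v_2 = A·v_1 = (2, 4, 2).
v_3 = A·v_2 = (0, 5, 3).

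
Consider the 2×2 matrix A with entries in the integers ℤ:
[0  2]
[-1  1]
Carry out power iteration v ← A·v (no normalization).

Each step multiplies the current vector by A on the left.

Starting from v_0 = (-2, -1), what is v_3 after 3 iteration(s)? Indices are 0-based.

v_0 = (-2, -1).
v_1 = A·v_0 = (-2, 1).
v_2 = A·v_1 = (2, 3).
v_3 = A·v_2 = (6, 1).

v_3 = (6, 1)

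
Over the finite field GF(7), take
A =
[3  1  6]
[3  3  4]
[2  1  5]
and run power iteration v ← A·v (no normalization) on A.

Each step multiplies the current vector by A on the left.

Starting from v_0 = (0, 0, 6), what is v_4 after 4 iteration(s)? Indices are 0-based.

v_0 = (0, 0, 6).
v_1 = A·v_0 = (1, 3, 2).
v_2 = A·v_1 = (4, 6, 1).
v_3 = A·v_2 = (3, 6, 5).
v_4 = A·v_3 = (3, 5, 2).

v_4 = (3, 5, 2)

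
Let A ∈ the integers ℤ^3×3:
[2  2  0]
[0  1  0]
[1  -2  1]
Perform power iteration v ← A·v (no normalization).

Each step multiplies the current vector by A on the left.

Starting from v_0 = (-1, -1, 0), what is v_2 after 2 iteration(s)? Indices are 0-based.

v_0 = (-1, -1, 0).
v_1 = A·v_0 = (-4, -1, 1).
v_2 = A·v_1 = (-10, -1, -1).

v_2 = (-10, -1, -1)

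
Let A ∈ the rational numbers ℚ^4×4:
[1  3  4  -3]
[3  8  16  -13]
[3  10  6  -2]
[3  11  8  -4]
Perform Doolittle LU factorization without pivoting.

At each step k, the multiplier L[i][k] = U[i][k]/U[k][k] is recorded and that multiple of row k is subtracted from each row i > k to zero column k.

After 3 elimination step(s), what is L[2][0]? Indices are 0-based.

L[2][0] = 3

k=0: U[0][0]=1
  eliminate (1,0): mult=3, new row 1: (0, -1, 4, -4); set L[1][0]=3
  eliminate (2,0): mult=3, new row 2: (0, 1, -6, 7); set L[2][0]=3
  eliminate (3,0): mult=3, new row 3: (0, 2, -4, 5); set L[3][0]=3
k=1: U[1][1]=-1
  eliminate (2,1): mult=-1, new row 2: (0, 0, -2, 3); set L[2][1]=-1
  eliminate (3,1): mult=-2, new row 3: (0, 0, 4, -3); set L[3][1]=-2
k=2: U[2][2]=-2
  eliminate (3,2): mult=-2, new row 3: (0, 0, 0, 3); set L[3][2]=-2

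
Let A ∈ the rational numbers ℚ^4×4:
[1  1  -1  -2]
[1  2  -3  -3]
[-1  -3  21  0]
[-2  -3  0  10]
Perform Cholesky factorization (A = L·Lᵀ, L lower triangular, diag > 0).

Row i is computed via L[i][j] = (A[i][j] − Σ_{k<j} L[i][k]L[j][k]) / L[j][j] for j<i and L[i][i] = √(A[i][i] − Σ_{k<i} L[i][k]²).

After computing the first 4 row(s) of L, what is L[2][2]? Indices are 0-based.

L[2][2] = 4

Step 1: L[0][0] = √(1) = 1.
  L[1][0] = (1) / L[0][0] = 1.
Step 2: L[1][1] = √(1) = 1.
  L[2][0] = (-1) / L[0][0] = -1.
  L[2][1] = (-2) / L[1][1] = -2.
Step 3: L[2][2] = √(16) = 4.
  L[3][0] = (-2) / L[0][0] = -2.
  L[3][1] = (-1) / L[1][1] = -1.
  L[3][2] = (-4) / L[2][2] = -1.
Step 4: L[3][3] = √(4) = 2.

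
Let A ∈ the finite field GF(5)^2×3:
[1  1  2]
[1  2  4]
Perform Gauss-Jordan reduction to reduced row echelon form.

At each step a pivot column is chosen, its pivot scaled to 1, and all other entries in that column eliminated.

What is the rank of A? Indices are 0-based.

pivot(0,0)=1: scale R0 → (1, 1, 2)
  clear (1,0): R1 −= (1)R0 → (0, 1, 2)
pivot(1,1)=1: scale R1 → (0, 1, 2)
  clear (0,1): R0 −= (1)R1 → (1, 0, 0)

rank = 2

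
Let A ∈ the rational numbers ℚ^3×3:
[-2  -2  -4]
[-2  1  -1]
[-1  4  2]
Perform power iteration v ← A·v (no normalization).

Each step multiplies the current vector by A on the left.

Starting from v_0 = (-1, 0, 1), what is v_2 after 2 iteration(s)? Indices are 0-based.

v_2 = (-10, 2, 12)

v_0 = (-1, 0, 1).
v_1 = A·v_0 = (-2, 1, 3).
v_2 = A·v_1 = (-10, 2, 12).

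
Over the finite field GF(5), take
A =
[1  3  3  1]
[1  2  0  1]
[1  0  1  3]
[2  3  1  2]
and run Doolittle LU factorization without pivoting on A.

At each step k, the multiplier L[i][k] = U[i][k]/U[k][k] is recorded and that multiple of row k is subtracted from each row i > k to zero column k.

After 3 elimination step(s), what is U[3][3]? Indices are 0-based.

Step 1: pivot at (0,0) is 1.
  row1 ← row1 − (1)·row0  ⇒  L[1][0]=1, U row1=(0, 4, 2, 0)
  row2 ← row2 − (1)·row0  ⇒  L[2][0]=1, U row2=(0, 2, 3, 2)
  row3 ← row3 − (2)·row0  ⇒  L[3][0]=2, U row3=(0, 2, 0, 0)
Step 2: pivot at (1,1) is 4.
  row2 ← row2 − (3)·row1  ⇒  L[2][1]=3, U row2=(0, 0, 2, 2)
  row3 ← row3 − (3)·row1  ⇒  L[3][1]=3, U row3=(0, 0, 4, 0)
Step 3: pivot at (2,2) is 2.
  row3 ← row3 − (2)·row2  ⇒  L[3][2]=2, U row3=(0, 0, 0, 1)

U[3][3] = 1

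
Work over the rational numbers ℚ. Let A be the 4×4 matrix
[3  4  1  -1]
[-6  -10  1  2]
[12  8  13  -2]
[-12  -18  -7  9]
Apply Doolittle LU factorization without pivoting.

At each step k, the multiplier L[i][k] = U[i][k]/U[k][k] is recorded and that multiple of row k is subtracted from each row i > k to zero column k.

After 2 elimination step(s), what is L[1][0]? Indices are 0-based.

L[1][0] = -2

k=0: U[0][0]=3
  eliminate (1,0): mult=-2, new row 1: (0, -2, 3, 0); set L[1][0]=-2
  eliminate (2,0): mult=4, new row 2: (0, -8, 9, 2); set L[2][0]=4
  eliminate (3,0): mult=-4, new row 3: (0, -2, -3, 5); set L[3][0]=-4
k=1: U[1][1]=-2
  eliminate (2,1): mult=4, new row 2: (0, 0, -3, 2); set L[2][1]=4
  eliminate (3,1): mult=1, new row 3: (0, 0, -6, 5); set L[3][1]=1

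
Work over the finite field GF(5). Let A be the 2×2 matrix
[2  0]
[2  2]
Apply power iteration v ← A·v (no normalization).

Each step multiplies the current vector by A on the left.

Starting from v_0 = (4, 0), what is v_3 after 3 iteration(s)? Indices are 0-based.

v_0 = (4, 0).
v_1 = A·v_0 = (3, 3).
v_2 = A·v_1 = (1, 2).
v_3 = A·v_2 = (2, 1).

v_3 = (2, 1)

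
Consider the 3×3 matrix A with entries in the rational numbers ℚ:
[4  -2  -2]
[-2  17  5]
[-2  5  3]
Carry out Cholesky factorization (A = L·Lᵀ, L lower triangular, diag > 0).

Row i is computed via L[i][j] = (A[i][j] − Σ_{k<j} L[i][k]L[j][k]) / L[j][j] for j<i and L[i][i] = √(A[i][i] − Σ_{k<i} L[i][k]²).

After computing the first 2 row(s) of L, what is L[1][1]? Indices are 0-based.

Step 1: L[0][0] = √(4) = 2.
  L[1][0] = (-2) / L[0][0] = -1.
Step 2: L[1][1] = √(16) = 4.

L[1][1] = 4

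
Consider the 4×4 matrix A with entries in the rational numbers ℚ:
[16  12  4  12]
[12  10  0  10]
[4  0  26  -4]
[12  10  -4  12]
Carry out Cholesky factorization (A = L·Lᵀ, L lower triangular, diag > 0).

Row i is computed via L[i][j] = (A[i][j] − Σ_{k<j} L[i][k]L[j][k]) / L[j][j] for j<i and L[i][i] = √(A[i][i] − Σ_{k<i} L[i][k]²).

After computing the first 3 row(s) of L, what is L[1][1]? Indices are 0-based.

Step 1: L[0][0] = √(16) = 4.
  L[1][0] = (12) / L[0][0] = 3.
Step 2: L[1][1] = √(1) = 1.
  L[2][0] = (4) / L[0][0] = 1.
  L[2][1] = (-3) / L[1][1] = -3.
Step 3: L[2][2] = √(16) = 4.

L[1][1] = 1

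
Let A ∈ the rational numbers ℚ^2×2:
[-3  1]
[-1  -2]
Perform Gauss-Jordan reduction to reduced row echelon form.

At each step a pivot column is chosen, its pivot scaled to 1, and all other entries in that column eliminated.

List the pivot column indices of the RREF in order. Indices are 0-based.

pivot columns: 0, 1

step 1: normalize row 0 (÷-3) = (1, -1/3)
  row 1: subtract -1×row0 = (0, -7/3)
step 2: normalize row 1 (÷-7/3) = (0, 1)
  row 0: subtract -1/3×row1 = (1, 0)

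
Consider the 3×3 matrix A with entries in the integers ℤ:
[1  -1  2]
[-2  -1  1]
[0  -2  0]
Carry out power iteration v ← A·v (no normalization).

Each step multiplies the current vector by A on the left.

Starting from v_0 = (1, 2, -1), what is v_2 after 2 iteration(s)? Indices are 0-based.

v_0 = (1, 2, -1).
v_1 = A·v_0 = (-3, -5, -4).
v_2 = A·v_1 = (-6, 7, 10).

v_2 = (-6, 7, 10)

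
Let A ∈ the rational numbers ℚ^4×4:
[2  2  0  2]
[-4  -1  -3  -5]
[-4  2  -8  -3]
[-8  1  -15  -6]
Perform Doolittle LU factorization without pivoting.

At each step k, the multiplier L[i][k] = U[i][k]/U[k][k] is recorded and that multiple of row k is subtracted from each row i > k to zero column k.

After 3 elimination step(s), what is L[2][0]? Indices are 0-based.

L[2][0] = -2

Step 1: pivot at (0,0) is 2.
  row1 ← row1 − (-2)·row0  ⇒  L[1][0]=-2, U row1=(0, 3, -3, -1)
  row2 ← row2 − (-2)·row0  ⇒  L[2][0]=-2, U row2=(0, 6, -8, 1)
  row3 ← row3 − (-4)·row0  ⇒  L[3][0]=-4, U row3=(0, 9, -15, 2)
Step 2: pivot at (1,1) is 3.
  row2 ← row2 − (2)·row1  ⇒  L[2][1]=2, U row2=(0, 0, -2, 3)
  row3 ← row3 − (3)·row1  ⇒  L[3][1]=3, U row3=(0, 0, -6, 5)
Step 3: pivot at (2,2) is -2.
  row3 ← row3 − (3)·row2  ⇒  L[3][2]=3, U row3=(0, 0, 0, -4)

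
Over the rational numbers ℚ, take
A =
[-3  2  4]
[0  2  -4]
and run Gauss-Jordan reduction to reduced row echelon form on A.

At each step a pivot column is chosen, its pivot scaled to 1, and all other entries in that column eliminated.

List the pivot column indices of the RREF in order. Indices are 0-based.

[1] R0 /= -3  ⇒  (1, -2/3, -4/3)
[2] R1 /= 2  ⇒  (0, 1, -2)
     R0 -= -2/3·R1  ⇒  (1, 0, -8/3)

pivot columns: 0, 1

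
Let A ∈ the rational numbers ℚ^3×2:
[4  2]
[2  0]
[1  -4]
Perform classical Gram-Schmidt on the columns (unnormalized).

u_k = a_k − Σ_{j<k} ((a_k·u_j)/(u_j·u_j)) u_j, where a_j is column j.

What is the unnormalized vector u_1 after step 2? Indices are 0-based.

Step 1: u_0 = a_0 = (4, 2, 1).
Step 2: u_1 = a_1 − (4/21)·u_0 = (26/21, -8/21, -88/21).

u_1 = (26/21, -8/21, -88/21)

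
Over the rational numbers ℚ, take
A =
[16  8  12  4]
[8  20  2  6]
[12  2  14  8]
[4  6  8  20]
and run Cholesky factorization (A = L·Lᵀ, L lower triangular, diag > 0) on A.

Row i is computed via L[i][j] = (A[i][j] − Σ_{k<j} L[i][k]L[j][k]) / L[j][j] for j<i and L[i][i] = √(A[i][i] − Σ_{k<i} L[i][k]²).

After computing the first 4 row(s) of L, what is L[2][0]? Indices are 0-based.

L[2][0] = 3

Step 1: L[0][0] = √(16) = 4.
  L[1][0] = (8) / L[0][0] = 2.
Step 2: L[1][1] = √(16) = 4.
  L[2][0] = (12) / L[0][0] = 3.
  L[2][1] = (-4) / L[1][1] = -1.
Step 3: L[2][2] = √(4) = 2.
  L[3][0] = (4) / L[0][0] = 1.
  L[3][1] = (4) / L[1][1] = 1.
  L[3][2] = (6) / L[2][2] = 3.
Step 4: L[3][3] = √(9) = 3.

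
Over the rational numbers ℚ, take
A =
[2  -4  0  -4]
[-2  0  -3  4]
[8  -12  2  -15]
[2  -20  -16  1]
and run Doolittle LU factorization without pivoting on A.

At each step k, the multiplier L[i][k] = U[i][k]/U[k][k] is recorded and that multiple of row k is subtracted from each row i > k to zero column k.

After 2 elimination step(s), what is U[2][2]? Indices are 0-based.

U[2][2] = -1

Step 1: pivot at (0,0) is 2.
  row1 ← row1 − (-1)·row0  ⇒  L[1][0]=-1, U row1=(0, -4, -3, 0)
  row2 ← row2 − (4)·row0  ⇒  L[2][0]=4, U row2=(0, 4, 2, 1)
  row3 ← row3 − (1)·row0  ⇒  L[3][0]=1, U row3=(0, -16, -16, 5)
Step 2: pivot at (1,1) is -4.
  row2 ← row2 − (-1)·row1  ⇒  L[2][1]=-1, U row2=(0, 0, -1, 1)
  row3 ← row3 − (4)·row1  ⇒  L[3][1]=4, U row3=(0, 0, -4, 5)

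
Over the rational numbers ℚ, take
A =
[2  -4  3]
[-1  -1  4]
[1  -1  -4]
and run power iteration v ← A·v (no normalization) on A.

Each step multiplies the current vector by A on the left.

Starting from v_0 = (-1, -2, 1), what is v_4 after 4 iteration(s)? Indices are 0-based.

v_0 = (-1, -2, 1).
v_1 = A·v_0 = (9, 7, -3).
v_2 = A·v_1 = (-19, -28, 14).
v_3 = A·v_2 = (116, 103, -47).
v_4 = A·v_3 = (-321, -407, 201).

v_4 = (-321, -407, 201)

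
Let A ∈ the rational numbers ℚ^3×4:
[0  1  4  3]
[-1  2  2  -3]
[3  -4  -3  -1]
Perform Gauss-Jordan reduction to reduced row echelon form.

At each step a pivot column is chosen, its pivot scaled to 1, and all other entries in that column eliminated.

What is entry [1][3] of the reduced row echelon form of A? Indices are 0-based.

[1] R0 <-> R1
[1] R0 /= -1  ⇒  (1, -2, -2, 3)
     R2 -= 3·R0  ⇒  (0, 2, 3, -10)
[2] R1 /= 1  ⇒  (0, 1, 4, 3)
     R0 -= -2·R1  ⇒  (1, 0, 6, 9)
     R2 -= 2·R1  ⇒  (0, 0, -5, -16)
[3] R2 /= -5  ⇒  (0, 0, 1, 16/5)
     R0 -= 6·R2  ⇒  (1, 0, 0, -51/5)
     R1 -= 4·R2  ⇒  (0, 1, 0, -49/5)

M[1][3] = -49/5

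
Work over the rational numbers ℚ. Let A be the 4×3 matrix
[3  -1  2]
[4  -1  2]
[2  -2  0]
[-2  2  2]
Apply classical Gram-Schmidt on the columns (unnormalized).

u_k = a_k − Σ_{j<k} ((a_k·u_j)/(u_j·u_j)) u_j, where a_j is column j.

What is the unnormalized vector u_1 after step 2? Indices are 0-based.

Step 1: u_0 = a_0 = (3, 4, 2, -2).
Step 2: u_1 = a_1 − (-5/11)·u_0 = (4/11, 9/11, -12/11, 12/11).

u_1 = (4/11, 9/11, -12/11, 12/11)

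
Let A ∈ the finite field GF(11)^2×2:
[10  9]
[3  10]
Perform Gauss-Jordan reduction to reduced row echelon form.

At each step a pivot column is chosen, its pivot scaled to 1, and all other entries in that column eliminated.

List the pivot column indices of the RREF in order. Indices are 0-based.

pivot columns: 0, 1

step 1: normalize row 0 (÷10) = (1, 2)
  row 1: subtract 3×row0 = (0, 4)
step 2: normalize row 1 (÷4) = (0, 1)
  row 0: subtract 2×row1 = (1, 0)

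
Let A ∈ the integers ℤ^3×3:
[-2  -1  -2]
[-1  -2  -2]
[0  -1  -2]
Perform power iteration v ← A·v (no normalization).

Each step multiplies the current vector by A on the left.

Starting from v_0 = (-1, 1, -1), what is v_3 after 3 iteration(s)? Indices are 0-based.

v_3 = (31, 29, 13)

v_0 = (-1, 1, -1).
v_1 = A·v_0 = (3, 1, 1).
v_2 = A·v_1 = (-9, -7, -3).
v_3 = A·v_2 = (31, 29, 13).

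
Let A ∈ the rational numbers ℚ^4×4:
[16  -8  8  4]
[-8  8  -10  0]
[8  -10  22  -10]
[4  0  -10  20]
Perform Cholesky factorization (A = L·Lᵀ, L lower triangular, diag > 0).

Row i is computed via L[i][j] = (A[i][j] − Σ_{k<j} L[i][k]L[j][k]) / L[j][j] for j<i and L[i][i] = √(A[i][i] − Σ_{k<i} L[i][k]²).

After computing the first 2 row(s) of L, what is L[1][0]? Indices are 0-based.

Step 1: L[0][0] = √(16) = 4.
  L[1][0] = (-8) / L[0][0] = -2.
Step 2: L[1][1] = √(4) = 2.

L[1][0] = -2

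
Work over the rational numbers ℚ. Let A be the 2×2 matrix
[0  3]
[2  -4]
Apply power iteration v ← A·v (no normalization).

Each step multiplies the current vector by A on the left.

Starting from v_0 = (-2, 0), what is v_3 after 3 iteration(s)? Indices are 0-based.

v_3 = (48, -88)

v_0 = (-2, 0).
v_1 = A·v_0 = (0, -4).
v_2 = A·v_1 = (-12, 16).
v_3 = A·v_2 = (48, -88).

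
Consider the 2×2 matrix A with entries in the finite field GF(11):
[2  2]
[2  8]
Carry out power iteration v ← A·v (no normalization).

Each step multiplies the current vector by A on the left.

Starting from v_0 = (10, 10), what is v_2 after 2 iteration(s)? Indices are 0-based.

v_0 = (10, 10).
v_1 = A·v_0 = (7, 1).
v_2 = A·v_1 = (5, 0).

v_2 = (5, 0)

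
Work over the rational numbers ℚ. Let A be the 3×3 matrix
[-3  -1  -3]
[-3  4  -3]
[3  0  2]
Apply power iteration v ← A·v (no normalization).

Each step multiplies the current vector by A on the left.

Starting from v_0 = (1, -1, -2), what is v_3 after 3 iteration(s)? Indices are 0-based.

v_0 = (1, -1, -2).
v_1 = A·v_0 = (4, -1, -1).
v_2 = A·v_1 = (-8, -13, 10).
v_3 = A·v_2 = (7, -58, -4).

v_3 = (7, -58, -4)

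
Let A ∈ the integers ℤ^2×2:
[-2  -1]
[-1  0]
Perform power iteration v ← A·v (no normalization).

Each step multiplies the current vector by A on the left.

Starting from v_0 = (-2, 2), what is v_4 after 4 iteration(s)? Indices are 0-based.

v_4 = (-34, -14)

v_0 = (-2, 2).
v_1 = A·v_0 = (2, 2).
v_2 = A·v_1 = (-6, -2).
v_3 = A·v_2 = (14, 6).
v_4 = A·v_3 = (-34, -14).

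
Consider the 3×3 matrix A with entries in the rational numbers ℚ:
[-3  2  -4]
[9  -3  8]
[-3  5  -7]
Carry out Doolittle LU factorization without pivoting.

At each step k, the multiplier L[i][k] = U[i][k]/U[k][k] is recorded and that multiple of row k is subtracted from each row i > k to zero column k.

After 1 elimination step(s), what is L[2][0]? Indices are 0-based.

[col 0] pivot -3
  R1 -= -3*R0 → (0, 3, -4)  (L[1][0] := -3)
  R2 -= 1*R0 → (0, 3, -3)  (L[2][0] := 1)

L[2][0] = 1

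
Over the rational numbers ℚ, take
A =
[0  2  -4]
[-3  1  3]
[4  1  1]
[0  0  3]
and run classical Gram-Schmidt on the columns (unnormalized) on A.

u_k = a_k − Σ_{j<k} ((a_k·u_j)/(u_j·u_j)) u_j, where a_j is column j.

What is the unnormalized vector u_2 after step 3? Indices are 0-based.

Step 1: u_0 = a_0 = (0, -3, 4, 0).
Step 2: u_1 = a_1 − (1/25)·u_0 = (2, 28/25, 21/25, 0).
Step 3: u_2 = a_2 − (-1/5)·u_0 − (-95/149)·u_1 = (-406/149, 464/149, 348/149, 3).

u_2 = (-406/149, 464/149, 348/149, 3)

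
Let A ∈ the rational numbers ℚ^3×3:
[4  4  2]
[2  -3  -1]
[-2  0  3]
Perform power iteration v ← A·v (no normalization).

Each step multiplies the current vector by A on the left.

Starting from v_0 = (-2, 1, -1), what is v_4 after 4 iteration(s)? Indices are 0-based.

v_0 = (-2, 1, -1).
v_1 = A·v_0 = (-6, -6, 1).
v_2 = A·v_1 = (-46, 5, 15).
v_3 = A·v_2 = (-134, -122, 137).
v_4 = A·v_3 = (-750, -39, 679).

v_4 = (-750, -39, 679)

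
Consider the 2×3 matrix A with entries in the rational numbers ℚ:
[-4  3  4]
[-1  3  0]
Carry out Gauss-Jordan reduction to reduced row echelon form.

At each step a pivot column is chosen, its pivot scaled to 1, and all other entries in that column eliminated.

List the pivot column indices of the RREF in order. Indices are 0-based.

pivot columns: 0, 1

pivot(0,0)=-4: scale R0 → (1, -3/4, -1)
  clear (1,0): R1 −= (-1)R0 → (0, 9/4, -1)
pivot(1,1)=9/4: scale R1 → (0, 1, -4/9)
  clear (0,1): R0 −= (-3/4)R1 → (1, 0, -4/3)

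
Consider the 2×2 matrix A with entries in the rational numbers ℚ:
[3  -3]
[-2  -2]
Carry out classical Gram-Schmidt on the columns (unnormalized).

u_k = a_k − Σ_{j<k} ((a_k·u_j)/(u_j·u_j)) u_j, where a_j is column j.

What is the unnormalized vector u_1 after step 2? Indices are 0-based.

u_1 = (-24/13, -36/13)

Step 1: u_0 = a_0 = (3, -2).
Step 2: u_1 = a_1 − (-5/13)·u_0 = (-24/13, -36/13).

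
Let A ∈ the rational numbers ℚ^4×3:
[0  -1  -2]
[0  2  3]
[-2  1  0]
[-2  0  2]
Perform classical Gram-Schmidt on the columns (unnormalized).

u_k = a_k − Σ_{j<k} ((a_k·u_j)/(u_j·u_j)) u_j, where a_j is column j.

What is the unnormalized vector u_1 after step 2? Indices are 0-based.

u_1 = (-1, 2, 1/2, -1/2)

Step 1: u_0 = a_0 = (0, 0, -2, -2).
Step 2: u_1 = a_1 − (-1/4)·u_0 = (-1, 2, 1/2, -1/2).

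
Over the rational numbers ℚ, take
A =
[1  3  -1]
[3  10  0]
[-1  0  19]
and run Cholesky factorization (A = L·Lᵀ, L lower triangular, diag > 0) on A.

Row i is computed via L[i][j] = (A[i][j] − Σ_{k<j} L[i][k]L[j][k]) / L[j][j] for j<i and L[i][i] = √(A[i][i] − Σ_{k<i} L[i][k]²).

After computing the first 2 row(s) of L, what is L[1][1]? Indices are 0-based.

Step 1: L[0][0] = √(1) = 1.
  L[1][0] = (3) / L[0][0] = 3.
Step 2: L[1][1] = √(1) = 1.

L[1][1] = 1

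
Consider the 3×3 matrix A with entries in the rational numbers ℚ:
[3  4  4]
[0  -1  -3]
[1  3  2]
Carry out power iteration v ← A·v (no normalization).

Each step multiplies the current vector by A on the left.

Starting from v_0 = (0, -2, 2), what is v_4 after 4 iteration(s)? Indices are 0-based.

v_0 = (0, -2, 2).
v_1 = A·v_0 = (0, -4, -2).
v_2 = A·v_1 = (-24, 10, -16).
v_3 = A·v_2 = (-96, 38, -26).
v_4 = A·v_3 = (-240, 40, -34).

v_4 = (-240, 40, -34)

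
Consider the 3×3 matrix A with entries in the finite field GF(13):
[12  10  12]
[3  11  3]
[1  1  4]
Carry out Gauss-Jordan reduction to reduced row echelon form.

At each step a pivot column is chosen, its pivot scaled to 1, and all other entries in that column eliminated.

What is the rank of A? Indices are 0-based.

[1] R0 /= 12  ⇒  (1, 3, 1)
     R1 -= 3·R0  ⇒  (0, 2, 0)
     R2 -= 1·R0  ⇒  (0, 11, 3)
[2] R1 /= 2  ⇒  (0, 1, 0)
     R0 -= 3·R1  ⇒  (1, 0, 1)
     R2 -= 11·R1  ⇒  (0, 0, 3)
[3] R2 /= 3  ⇒  (0, 0, 1)
     R0 -= 1·R2  ⇒  (1, 0, 0)

rank = 3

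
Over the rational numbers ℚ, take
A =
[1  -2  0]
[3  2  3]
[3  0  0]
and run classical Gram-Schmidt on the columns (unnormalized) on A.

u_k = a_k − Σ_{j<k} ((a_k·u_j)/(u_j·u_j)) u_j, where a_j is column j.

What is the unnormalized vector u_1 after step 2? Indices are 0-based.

u_1 = (-42/19, 26/19, -12/19)

Step 1: u_0 = a_0 = (1, 3, 3).
Step 2: u_1 = a_1 − (4/19)·u_0 = (-42/19, 26/19, -12/19).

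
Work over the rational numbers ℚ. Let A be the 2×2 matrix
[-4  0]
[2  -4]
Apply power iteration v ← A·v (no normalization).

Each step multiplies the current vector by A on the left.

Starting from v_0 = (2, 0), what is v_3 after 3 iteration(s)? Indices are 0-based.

v_3 = (-128, 192)

v_0 = (2, 0).
v_1 = A·v_0 = (-8, 4).
v_2 = A·v_1 = (32, -32).
v_3 = A·v_2 = (-128, 192).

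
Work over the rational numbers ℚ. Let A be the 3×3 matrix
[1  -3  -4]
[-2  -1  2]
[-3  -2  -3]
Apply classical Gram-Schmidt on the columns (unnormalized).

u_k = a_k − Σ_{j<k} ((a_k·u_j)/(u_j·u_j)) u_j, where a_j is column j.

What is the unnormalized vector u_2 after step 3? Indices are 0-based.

u_2 = (13/57, 143/57, -91/57)

Step 1: u_0 = a_0 = (1, -2, -3).
Step 2: u_1 = a_1 − (5/14)·u_0 = (-47/14, -2/7, -13/14).
Step 3: u_2 = a_2 − (1/14)·u_0 − (73/57)·u_1 = (13/57, 143/57, -91/57).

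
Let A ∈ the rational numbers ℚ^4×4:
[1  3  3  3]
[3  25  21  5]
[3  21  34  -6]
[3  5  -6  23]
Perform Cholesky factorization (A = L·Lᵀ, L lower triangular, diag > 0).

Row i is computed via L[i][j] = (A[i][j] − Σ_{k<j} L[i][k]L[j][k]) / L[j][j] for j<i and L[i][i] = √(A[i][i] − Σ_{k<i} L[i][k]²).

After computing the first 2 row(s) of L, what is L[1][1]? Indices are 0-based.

Step 1: L[0][0] = √(1) = 1.
  L[1][0] = (3) / L[0][0] = 3.
Step 2: L[1][1] = √(16) = 4.

L[1][1] = 4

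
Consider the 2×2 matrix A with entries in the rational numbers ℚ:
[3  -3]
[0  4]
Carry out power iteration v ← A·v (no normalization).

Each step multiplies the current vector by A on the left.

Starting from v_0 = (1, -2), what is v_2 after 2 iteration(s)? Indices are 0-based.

v_0 = (1, -2).
v_1 = A·v_0 = (9, -8).
v_2 = A·v_1 = (51, -32).

v_2 = (51, -32)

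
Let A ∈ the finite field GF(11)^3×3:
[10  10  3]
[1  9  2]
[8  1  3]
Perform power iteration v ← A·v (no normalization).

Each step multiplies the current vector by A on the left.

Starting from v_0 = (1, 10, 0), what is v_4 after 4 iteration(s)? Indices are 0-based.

v_4 = (4, 9, 1)

v_0 = (1, 10, 0).
v_1 = A·v_0 = (0, 3, 7).
v_2 = A·v_1 = (7, 8, 2).
v_3 = A·v_2 = (2, 6, 4).
v_4 = A·v_3 = (4, 9, 1).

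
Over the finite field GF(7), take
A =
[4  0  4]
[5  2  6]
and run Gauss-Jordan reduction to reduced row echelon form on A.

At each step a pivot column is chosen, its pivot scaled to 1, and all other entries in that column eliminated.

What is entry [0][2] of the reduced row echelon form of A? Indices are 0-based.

pivot(0,0)=4: scale R0 → (1, 0, 1)
  clear (1,0): R1 −= (5)R0 → (0, 2, 1)
pivot(1,1)=2: scale R1 → (0, 1, 4)

M[0][2] = 1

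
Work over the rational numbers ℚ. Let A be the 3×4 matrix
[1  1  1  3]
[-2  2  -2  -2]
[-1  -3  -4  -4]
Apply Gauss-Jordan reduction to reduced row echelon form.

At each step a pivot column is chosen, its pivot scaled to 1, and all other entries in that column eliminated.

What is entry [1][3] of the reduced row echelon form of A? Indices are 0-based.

M[1][3] = 1

[1] R0 /= 1  ⇒  (1, 1, 1, 3)
     R1 -= -2·R0  ⇒  (0, 4, 0, 4)
     R2 -= -1·R0  ⇒  (0, -2, -3, -1)
[2] R1 /= 4  ⇒  (0, 1, 0, 1)
     R0 -= 1·R1  ⇒  (1, 0, 1, 2)
     R2 -= -2·R1  ⇒  (0, 0, -3, 1)
[3] R2 /= -3  ⇒  (0, 0, 1, -1/3)
     R0 -= 1·R2  ⇒  (1, 0, 0, 7/3)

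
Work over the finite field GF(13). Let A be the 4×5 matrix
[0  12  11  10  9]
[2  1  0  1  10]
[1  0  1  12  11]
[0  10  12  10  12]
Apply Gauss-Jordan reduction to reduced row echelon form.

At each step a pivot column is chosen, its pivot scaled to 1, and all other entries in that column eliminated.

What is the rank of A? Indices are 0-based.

[1] R0 <-> R1
[1] R0 /= 2  ⇒  (1, 7, 0, 7, 5)
     R2 -= 1·R0  ⇒  (0, 6, 1, 5, 6)
[2] R1 /= 12  ⇒  (0, 1, 2, 3, 4)
     R0 -= 7·R1  ⇒  (1, 0, 12, 12, 3)
     R2 -= 6·R1  ⇒  (0, 0, 2, 0, 8)
     R3 -= 10·R1  ⇒  (0, 0, 5, 6, 11)
[3] R2 /= 2  ⇒  (0, 0, 1, 0, 4)
     R0 -= 12·R2  ⇒  (1, 0, 0, 12, 7)
     R1 -= 2·R2  ⇒  (0, 1, 0, 3, 9)
     R3 -= 5·R2  ⇒  (0, 0, 0, 6, 4)
[4] R3 /= 6  ⇒  (0, 0, 0, 1, 5)
     R0 -= 12·R3  ⇒  (1, 0, 0, 0, 12)
     R1 -= 3·R3  ⇒  (0, 1, 0, 0, 7)

rank = 4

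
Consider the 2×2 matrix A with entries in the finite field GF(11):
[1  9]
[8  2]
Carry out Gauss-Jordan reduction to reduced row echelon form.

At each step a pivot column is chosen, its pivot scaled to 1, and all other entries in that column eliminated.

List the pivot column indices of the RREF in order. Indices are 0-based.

[1] R0 /= 1  ⇒  (1, 9)
     R1 -= 8·R0  ⇒  (0, 7)
[2] R1 /= 7  ⇒  (0, 1)
     R0 -= 9·R1  ⇒  (1, 0)

pivot columns: 0, 1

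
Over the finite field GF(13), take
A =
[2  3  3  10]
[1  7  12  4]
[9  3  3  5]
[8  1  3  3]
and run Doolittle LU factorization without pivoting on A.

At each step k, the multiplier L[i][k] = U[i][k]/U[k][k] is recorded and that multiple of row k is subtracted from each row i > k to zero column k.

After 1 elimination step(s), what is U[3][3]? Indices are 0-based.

U[3][3] = 2

k=0: U[0][0]=2
  eliminate (1,0): mult=7, new row 1: (0, 12, 4, 12); set L[1][0]=7
  eliminate (2,0): mult=11, new row 2: (0, 9, 9, 12); set L[2][0]=11
  eliminate (3,0): mult=4, new row 3: (0, 2, 4, 2); set L[3][0]=4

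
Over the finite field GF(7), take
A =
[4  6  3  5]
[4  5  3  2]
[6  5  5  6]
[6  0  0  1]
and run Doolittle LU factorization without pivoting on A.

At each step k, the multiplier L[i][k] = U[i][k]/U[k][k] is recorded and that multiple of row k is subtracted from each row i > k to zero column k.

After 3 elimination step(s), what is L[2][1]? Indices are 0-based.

[col 0] pivot 4
  R1 -= 1*R0 → (0, 6, 0, 4)  (L[1][0] := 1)
  R2 -= 5*R0 → (0, 3, 4, 2)  (L[2][0] := 5)
  R3 -= 5*R0 → (0, 5, 6, 4)  (L[3][0] := 5)
[col 1] pivot 6
  R2 -= 4*R1 → (0, 0, 4, 0)  (L[2][1] := 4)
  R3 -= 2*R1 → (0, 0, 6, 3)  (L[3][1] := 2)
[col 2] pivot 4
  R3 -= 5*R2 → (0, 0, 0, 3)  (L[3][2] := 5)

L[2][1] = 4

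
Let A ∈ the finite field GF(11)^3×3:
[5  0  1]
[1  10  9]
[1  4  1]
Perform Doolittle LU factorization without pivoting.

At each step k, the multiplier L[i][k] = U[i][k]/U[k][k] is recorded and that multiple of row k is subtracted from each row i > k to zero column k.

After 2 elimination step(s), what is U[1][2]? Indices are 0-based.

U[1][2] = 0

[col 0] pivot 5
  R1 -= 9*R0 → (0, 10, 0)  (L[1][0] := 9)
  R2 -= 9*R0 → (0, 4, 3)  (L[2][0] := 9)
[col 1] pivot 10
  R2 -= 7*R1 → (0, 0, 3)  (L[2][1] := 7)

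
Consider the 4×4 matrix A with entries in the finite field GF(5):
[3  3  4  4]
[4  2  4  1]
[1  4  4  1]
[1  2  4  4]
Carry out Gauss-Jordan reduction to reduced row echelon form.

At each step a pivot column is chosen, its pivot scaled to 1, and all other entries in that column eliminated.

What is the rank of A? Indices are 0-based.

rank = 4

[1] R0 /= 3  ⇒  (1, 1, 3, 3)
     R1 -= 4·R0  ⇒  (0, 3, 2, 4)
     R2 -= 1·R0  ⇒  (0, 3, 1, 3)
     R3 -= 1·R0  ⇒  (0, 1, 1, 1)
[2] R1 /= 3  ⇒  (0, 1, 4, 3)
     R0 -= 1·R1  ⇒  (1, 0, 4, 0)
     R2 -= 3·R1  ⇒  (0, 0, 4, 4)
     R3 -= 1·R1  ⇒  (0, 0, 2, 3)
[3] R2 /= 4  ⇒  (0, 0, 1, 1)
     R0 -= 4·R2  ⇒  (1, 0, 0, 1)
     R1 -= 4·R2  ⇒  (0, 1, 0, 4)
     R3 -= 2·R2  ⇒  (0, 0, 0, 1)
[4] R3 /= 1  ⇒  (0, 0, 0, 1)
     R0 -= 1·R3  ⇒  (1, 0, 0, 0)
     R1 -= 4·R3  ⇒  (0, 1, 0, 0)
     R2 -= 1·R3  ⇒  (0, 0, 1, 0)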